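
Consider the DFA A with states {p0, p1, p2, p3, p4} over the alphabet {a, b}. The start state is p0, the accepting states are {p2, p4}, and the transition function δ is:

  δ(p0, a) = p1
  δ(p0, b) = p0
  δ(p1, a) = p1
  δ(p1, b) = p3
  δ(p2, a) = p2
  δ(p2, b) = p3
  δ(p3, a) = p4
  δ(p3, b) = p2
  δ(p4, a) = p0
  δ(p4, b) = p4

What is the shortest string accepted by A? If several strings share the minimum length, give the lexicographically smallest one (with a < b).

A breadth-first search from p0 reaches an accepting state first via the path p0 → p1 → p3 → p4 on input aba.
No string of length < 3 is accepted (BFS exhausts all shorter strings without reaching an accepting state), and aba is the lexicographically least accepting string of length 3.

aba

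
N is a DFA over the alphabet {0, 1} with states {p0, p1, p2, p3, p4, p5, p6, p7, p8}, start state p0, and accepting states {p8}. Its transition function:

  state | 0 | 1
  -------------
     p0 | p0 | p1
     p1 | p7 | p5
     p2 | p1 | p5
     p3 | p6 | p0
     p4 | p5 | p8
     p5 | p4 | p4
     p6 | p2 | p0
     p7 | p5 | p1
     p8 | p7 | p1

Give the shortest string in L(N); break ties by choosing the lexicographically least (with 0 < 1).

A breadth-first search from p0 reaches an accepting state first via the path p0 → p1 → p5 → p4 → p8 on input 1101.
No string of length < 4 is accepted (BFS exhausts all shorter strings without reaching an accepting state), and 1101 is the lexicographically least accepting string of length 4.

1101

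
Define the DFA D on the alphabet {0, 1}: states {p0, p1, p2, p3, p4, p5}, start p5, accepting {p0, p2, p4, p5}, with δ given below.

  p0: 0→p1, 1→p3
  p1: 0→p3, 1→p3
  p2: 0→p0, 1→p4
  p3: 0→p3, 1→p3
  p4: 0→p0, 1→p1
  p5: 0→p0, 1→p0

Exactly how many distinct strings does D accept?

3

The useful subgraph on states {p0, p5} is acyclic, so L(D) is finite; the longest accepting path visits 2 useful states, giving maximum string length 1.
Counting accepting paths from p5 by length: 1 of length 0, 2 of length 1. Total 3.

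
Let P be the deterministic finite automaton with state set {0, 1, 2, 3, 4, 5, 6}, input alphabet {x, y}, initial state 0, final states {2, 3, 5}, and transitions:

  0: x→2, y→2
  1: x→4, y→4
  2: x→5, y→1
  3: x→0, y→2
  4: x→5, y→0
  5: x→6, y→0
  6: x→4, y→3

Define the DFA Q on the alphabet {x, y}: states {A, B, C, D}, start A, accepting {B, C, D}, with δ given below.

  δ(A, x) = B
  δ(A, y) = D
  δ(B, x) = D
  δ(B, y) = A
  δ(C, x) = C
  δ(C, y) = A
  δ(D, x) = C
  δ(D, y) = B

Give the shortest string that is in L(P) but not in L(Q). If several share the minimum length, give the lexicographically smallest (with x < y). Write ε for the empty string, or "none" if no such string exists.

xxxy

The string xxxy is accepted by P but not by Q.
No shorter string lies in the difference, and xxxy is the lexicographically first length-4 string in L(P) \ L(Q).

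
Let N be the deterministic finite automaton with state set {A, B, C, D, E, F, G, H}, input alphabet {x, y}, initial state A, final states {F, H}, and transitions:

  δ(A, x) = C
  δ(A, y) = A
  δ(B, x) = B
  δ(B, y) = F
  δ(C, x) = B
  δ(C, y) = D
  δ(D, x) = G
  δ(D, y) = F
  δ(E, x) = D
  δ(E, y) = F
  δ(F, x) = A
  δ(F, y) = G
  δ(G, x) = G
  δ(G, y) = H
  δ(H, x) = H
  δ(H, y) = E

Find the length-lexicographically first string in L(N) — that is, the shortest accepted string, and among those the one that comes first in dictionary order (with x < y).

A breadth-first search from A reaches an accepting state first via the path A → C → B → F on input xxy.
No string of length < 3 is accepted (BFS exhausts all shorter strings without reaching an accepting state), and xxy is the lexicographically least accepting string of length 3.

xxy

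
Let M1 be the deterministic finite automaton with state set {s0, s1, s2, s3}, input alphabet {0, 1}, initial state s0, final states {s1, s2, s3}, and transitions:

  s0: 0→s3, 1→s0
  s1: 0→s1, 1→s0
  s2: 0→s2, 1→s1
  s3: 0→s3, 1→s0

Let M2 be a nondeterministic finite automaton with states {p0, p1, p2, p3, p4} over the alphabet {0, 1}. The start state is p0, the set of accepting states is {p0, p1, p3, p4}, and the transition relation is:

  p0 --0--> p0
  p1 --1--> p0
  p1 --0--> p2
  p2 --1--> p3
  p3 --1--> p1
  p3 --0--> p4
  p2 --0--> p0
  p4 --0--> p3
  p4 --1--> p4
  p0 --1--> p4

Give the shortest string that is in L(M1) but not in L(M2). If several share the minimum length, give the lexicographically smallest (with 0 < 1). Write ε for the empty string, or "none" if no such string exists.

1010

The string 1010 is accepted by M1 but not by M2.
No shorter string lies in the difference, and 1010 is the lexicographically first length-4 string in L(M1) \ L(M2).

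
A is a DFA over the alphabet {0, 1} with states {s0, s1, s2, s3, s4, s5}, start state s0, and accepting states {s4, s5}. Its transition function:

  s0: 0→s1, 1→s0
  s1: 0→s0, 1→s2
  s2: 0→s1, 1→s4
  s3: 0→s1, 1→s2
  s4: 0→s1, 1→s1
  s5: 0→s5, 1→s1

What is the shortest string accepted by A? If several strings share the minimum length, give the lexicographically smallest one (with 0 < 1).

A breadth-first search from s0 reaches an accepting state first via the path s0 → s1 → s2 → s4 on input 011.
No string of length < 3 is accepted (BFS exhausts all shorter strings without reaching an accepting state), and 011 is the lexicographically least accepting string of length 3.

011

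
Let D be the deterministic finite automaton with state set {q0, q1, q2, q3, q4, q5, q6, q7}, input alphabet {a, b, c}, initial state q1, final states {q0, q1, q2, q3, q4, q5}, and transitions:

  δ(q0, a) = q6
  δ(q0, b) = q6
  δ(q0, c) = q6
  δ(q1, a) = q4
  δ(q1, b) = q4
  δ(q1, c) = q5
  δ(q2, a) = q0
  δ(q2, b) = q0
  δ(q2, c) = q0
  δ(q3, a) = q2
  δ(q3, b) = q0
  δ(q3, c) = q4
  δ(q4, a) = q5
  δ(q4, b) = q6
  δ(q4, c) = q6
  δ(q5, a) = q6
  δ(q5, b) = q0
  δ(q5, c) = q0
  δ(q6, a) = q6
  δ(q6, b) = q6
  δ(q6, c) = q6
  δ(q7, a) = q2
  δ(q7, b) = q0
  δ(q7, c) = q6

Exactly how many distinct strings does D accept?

The useful subgraph on states {q0, q1, q4, q5} is acyclic, so L(D) is finite; the longest accepting path visits 4 useful states, giving maximum string length 3.
Counting accepting paths from q1 by length: 1 of length 0, 3 of length 1, 4 of length 2, 4 of length 3. Total 12.

12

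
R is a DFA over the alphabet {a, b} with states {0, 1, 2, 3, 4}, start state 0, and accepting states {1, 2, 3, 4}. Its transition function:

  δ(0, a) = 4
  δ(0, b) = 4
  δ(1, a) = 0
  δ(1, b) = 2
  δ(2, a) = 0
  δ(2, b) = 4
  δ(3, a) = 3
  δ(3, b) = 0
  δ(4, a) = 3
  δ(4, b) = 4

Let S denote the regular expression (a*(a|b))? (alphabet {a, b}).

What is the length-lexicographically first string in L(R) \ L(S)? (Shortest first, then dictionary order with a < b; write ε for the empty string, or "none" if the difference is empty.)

ba

The string ba is accepted by R but not by S.
No shorter string lies in the difference, and ba is the lexicographically first length-2 string in L(R) \ L(S).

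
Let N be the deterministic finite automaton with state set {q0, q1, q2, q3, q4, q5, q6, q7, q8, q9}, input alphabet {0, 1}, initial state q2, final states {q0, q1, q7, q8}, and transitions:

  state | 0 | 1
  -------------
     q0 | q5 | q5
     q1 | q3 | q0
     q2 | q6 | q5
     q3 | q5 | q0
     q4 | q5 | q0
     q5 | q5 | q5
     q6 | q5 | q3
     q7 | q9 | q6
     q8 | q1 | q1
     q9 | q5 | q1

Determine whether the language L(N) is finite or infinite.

The useful states (reachable from q2 and able to reach an accepting state) are {q0, q2, q3, q6}.
Restricted to these states the transition graph has no cycle, so every accepting path has bounded length and L is finite.

finite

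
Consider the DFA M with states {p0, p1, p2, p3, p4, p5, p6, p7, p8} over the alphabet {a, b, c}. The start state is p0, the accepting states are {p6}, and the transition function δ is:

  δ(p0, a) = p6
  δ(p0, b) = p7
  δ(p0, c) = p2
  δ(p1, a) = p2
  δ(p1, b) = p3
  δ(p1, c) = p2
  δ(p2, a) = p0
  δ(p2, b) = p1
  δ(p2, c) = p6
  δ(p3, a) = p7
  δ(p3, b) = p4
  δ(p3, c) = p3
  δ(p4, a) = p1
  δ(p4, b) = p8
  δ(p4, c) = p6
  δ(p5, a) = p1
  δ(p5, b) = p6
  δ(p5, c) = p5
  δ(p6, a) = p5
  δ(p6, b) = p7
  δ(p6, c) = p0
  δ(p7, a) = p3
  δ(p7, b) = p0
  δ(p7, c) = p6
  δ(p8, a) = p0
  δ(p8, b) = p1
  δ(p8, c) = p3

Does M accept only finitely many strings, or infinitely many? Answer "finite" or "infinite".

State p0 is reachable from the start and can reach an accepting state, and it lies on the cycle p0 → p2 → p0.
Traversing that cycle any number of times yields accepted strings of unbounded length, so the language is infinite.

infinite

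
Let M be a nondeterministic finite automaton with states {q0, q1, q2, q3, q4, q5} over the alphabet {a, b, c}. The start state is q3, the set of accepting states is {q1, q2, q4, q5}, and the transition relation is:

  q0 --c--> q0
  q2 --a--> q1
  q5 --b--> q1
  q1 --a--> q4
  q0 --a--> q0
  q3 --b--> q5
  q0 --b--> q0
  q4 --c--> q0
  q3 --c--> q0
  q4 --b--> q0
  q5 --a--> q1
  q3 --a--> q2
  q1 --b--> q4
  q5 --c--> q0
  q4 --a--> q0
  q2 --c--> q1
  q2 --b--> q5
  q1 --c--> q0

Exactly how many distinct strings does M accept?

The useful subgraph on states {q1, q2, q3, q4, q5} is acyclic, so L(M) is finite; the longest accepting path visits 5 useful states, giving maximum string length 4.
Counting accepting paths from q3 by length: 2 of length 1, 5 of length 2, 10 of length 3, 4 of length 4. Total 21.

21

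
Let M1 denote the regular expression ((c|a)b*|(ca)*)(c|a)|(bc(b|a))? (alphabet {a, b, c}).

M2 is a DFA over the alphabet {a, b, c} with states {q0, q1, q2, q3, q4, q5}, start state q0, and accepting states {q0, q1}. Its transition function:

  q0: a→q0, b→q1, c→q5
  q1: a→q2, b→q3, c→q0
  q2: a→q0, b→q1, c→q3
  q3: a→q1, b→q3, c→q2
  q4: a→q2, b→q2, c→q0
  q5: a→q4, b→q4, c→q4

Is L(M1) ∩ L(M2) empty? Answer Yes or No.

The empty string ε is accepted by both M1 and M2.
Hence L(M1) ∩ L(M2) ≠ ∅.

No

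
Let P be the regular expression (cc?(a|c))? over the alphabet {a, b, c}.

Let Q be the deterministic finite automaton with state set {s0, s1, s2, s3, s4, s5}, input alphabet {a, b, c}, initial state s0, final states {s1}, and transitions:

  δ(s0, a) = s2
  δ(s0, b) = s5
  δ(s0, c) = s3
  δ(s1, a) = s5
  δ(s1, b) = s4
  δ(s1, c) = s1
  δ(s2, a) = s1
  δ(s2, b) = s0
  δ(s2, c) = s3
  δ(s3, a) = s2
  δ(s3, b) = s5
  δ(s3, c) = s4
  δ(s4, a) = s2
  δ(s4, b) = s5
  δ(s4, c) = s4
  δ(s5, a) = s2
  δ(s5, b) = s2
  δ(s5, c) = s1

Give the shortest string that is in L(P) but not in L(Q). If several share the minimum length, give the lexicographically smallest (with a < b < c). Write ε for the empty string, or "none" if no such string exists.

The empty string ε is accepted by P but not by Q.
Since ε is the unique shortest string, it is the required witness.

ε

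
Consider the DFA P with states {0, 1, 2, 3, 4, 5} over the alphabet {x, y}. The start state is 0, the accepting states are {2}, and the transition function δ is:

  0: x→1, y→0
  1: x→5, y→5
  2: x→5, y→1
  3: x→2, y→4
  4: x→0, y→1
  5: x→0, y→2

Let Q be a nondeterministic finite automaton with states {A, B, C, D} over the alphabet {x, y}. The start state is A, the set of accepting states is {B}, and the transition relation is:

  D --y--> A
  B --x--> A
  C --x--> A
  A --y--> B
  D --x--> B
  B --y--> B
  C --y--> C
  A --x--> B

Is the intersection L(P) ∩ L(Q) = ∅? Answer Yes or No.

No

The string xxy is accepted by both P and Q.
Hence L(P) ∩ L(Q) ≠ ∅.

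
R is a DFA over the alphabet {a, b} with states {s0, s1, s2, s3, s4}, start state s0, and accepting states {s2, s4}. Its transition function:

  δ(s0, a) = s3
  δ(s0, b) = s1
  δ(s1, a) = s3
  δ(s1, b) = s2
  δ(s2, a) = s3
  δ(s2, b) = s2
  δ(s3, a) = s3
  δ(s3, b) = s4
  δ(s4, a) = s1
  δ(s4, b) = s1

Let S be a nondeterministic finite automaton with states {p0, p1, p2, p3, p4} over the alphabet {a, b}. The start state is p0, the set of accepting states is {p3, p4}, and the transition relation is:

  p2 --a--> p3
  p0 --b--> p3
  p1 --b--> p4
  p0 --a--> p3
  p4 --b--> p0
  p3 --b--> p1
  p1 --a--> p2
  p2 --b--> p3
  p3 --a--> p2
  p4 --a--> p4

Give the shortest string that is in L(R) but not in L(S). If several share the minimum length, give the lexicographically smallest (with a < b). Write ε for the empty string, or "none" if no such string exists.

The string ab is accepted by R but not by S.
No shorter string lies in the difference, and ab is the lexicographically first length-2 string in L(R) \ L(S).

ab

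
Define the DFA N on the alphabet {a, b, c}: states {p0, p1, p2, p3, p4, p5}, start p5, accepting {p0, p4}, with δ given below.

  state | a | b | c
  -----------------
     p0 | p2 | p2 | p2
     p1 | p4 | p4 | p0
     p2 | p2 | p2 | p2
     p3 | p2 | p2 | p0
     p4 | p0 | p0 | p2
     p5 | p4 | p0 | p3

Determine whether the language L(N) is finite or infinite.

The useful states (reachable from p5 and able to reach an accepting state) are {p0, p3, p4, p5}.
Restricted to these states the transition graph has no cycle, so every accepting path has bounded length and L is finite.

finite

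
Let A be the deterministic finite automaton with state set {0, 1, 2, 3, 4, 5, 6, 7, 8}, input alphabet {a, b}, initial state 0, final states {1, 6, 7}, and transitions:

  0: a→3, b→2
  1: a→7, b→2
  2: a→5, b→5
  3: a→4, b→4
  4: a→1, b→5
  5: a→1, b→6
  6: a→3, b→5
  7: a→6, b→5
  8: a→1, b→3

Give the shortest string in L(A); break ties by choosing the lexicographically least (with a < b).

A breadth-first search from 0 reaches an accepting state first via the path 0 → 3 → 4 → 1 on input aaa.
No string of length < 3 is accepted (BFS exhausts all shorter strings without reaching an accepting state), and aaa is the lexicographically least accepting string of length 3.

aaa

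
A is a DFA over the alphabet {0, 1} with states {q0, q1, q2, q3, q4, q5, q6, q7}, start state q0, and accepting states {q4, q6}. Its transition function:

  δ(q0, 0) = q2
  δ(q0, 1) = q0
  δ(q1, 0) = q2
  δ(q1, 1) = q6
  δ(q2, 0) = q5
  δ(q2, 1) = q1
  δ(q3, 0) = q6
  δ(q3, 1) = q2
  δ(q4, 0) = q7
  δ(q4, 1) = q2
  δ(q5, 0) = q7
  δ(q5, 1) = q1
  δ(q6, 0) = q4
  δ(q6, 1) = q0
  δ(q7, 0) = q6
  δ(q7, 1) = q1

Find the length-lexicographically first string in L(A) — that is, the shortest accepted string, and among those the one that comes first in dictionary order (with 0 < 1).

011

A breadth-first search from q0 reaches an accepting state first via the path q0 → q2 → q1 → q6 on input 011.
No string of length < 3 is accepted (BFS exhausts all shorter strings without reaching an accepting state), and 011 is the lexicographically least accepting string of length 3.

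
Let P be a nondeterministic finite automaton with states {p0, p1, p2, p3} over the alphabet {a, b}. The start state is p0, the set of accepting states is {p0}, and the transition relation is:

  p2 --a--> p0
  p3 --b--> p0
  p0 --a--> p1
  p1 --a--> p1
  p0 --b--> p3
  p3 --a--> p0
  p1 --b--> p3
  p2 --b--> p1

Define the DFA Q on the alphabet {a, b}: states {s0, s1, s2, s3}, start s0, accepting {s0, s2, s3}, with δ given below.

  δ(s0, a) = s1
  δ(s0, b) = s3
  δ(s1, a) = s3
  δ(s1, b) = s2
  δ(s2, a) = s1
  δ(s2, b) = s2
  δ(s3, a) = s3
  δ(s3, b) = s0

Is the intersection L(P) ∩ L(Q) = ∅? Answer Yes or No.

No

The empty string ε is accepted by both P and Q.
Hence L(P) ∩ L(Q) ≠ ∅.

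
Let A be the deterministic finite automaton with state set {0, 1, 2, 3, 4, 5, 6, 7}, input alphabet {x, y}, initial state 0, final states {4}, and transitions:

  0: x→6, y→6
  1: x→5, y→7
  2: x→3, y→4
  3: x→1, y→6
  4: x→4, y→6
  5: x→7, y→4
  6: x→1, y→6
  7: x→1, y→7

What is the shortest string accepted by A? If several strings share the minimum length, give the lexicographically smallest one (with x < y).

A breadth-first search from 0 reaches an accepting state first via the path 0 → 6 → 1 → 5 → 4 on input xxxy.
No string of length < 4 is accepted (BFS exhausts all shorter strings without reaching an accepting state), and xxxy is the lexicographically least accepting string of length 4.

xxxy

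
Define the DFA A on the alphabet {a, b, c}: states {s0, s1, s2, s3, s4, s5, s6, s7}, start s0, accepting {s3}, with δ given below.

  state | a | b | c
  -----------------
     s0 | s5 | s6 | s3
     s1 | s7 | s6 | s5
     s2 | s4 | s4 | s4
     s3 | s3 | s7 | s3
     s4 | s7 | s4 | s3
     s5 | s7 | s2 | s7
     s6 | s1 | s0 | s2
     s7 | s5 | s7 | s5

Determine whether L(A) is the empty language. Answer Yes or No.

The string c is accepted: the run s0 → s3 ends in the accepting state s3.
Since at least one string is accepted, L(A) is not empty.

No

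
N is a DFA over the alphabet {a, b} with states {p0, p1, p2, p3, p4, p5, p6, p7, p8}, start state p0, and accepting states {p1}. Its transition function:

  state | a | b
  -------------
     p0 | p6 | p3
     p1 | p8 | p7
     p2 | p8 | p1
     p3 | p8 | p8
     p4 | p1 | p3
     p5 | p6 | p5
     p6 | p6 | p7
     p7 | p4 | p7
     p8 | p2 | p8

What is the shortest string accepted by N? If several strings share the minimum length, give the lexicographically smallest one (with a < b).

abaa

A breadth-first search from p0 reaches an accepting state first via the path p0 → p6 → p7 → p4 → p1 on input abaa.
No string of length < 4 is accepted (BFS exhausts all shorter strings without reaching an accepting state), and abaa is the lexicographically least accepting string of length 4.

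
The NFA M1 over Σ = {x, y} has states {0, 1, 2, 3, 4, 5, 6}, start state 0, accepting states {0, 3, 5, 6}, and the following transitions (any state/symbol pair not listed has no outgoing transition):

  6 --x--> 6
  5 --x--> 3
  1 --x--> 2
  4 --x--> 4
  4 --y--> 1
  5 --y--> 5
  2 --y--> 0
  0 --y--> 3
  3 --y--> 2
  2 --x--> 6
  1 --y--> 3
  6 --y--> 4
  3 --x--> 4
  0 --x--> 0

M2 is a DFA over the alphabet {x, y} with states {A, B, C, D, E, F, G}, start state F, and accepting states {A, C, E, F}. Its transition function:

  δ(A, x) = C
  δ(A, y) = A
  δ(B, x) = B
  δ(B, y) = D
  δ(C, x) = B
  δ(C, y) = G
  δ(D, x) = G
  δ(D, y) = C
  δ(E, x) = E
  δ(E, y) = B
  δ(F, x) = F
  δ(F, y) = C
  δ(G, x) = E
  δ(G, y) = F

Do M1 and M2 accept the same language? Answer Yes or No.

Yes

Exploring the product automaton M1 × M2 from the start pair (0, F), following both machines on each input symbol, reaches 6 state pairs: (0, F), (3, C), (4, B), (2, G), (1, D), (6, E).
M1 accepts in {0, 3, 5, 6} and M2 accepts in {A, C, E, F}. In every reachable pair the two components are either both accepting — (0, F), (3, C), (6, E) — or both non-accepting, so no string is accepted by exactly one of the machines: L(M1) \ L(M2) and L(M2) \ L(M1) are both empty.
Hence every string is accepted by M1 iff it is accepted by M2, and the two languages coincide.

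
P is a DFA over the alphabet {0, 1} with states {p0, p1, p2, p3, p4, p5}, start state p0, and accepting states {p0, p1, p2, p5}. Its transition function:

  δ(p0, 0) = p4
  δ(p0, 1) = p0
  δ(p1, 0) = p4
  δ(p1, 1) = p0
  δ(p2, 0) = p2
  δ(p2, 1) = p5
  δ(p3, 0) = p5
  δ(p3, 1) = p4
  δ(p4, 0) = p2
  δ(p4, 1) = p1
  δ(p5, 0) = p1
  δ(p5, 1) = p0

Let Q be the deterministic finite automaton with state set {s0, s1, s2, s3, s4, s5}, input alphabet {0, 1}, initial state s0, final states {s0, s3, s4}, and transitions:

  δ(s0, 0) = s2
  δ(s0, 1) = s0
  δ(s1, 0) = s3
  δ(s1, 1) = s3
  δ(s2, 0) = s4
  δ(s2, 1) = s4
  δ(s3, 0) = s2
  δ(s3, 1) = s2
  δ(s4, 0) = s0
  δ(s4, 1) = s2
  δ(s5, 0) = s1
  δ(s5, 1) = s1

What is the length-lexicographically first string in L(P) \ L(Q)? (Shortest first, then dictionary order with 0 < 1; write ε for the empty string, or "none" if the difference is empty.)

001

The string 001 is accepted by P but not by Q.
No shorter string lies in the difference, and 001 is the lexicographically first length-3 string in L(P) \ L(Q).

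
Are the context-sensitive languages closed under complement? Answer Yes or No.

Yes

The context-sensitive languages are exactly NSPACE(n), and by the Immerman–Szelepcsényi theorem nondeterministic space classes (from log n up) are closed under complement.
So the context-sensitive languages are closed under complement.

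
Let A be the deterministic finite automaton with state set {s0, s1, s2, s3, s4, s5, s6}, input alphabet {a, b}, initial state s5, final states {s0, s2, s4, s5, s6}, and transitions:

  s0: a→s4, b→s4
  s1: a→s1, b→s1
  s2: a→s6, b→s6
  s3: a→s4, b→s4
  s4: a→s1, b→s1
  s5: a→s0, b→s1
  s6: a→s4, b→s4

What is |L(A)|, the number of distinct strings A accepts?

4

The useful subgraph on states {s0, s4, s5} is acyclic, so L(A) is finite; the longest accepting path visits 3 useful states, giving maximum string length 2.
Counting accepting paths from s5 by length: 1 of length 0, 1 of length 1, 2 of length 2. Total 4.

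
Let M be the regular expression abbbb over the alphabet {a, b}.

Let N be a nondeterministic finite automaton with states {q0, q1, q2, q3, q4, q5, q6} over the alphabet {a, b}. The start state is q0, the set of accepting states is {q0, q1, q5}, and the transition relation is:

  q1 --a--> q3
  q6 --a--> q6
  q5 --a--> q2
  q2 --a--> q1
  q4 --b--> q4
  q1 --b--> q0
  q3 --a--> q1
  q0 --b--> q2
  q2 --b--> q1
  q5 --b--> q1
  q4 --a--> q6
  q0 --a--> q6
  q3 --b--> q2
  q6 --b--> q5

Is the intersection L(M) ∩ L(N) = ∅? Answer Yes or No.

Converting the expression M to a DFA (subset construction, then merging equivalent states) gives the minimal DFA with states {m0, m1, m2, m3, m4, m5, m6}, start state m0, accepting states {m6} and transitions m0: a→m1, b→m2; m1: a→m2, b→m3; m2: a→m2, b→m2; m3: a→m2, b→m4; m4: a→m2, b→m5; m5: a→m2, b→m6; m6: a→m2, b→m2.
Exploring the product automaton M × N from the start pair (m0, q0), following both machines on each input symbol, reaches 12 state pairs: (m0, q0), (m1, q6), (m2, q2), (m2, q6), (m3, q5), (m2, q1), (m2, q5), (m4, q1), (m2, q3), (m2, q0), (m5, q0), (m6, q2).
M accepts in {m6} and N accepts in {q0, q1, q5}; no reachable pair has both components accepting, so no string drives both machines to acceptance simultaneously and L(M) ∩ L(N) = ∅.
So no string is accepted by both, and the intersection is empty.

Yes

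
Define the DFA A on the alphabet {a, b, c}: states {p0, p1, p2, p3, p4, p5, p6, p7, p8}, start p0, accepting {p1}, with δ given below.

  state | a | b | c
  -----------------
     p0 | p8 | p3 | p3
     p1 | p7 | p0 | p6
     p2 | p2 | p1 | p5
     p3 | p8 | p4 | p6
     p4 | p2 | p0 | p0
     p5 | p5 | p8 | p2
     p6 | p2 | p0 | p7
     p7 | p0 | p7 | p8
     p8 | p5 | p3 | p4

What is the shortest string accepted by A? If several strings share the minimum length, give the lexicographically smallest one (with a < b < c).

aacb

A breadth-first search from p0 reaches an accepting state first via the path p0 → p8 → p5 → p2 → p1 on input aacb.
No string of length < 4 is accepted (BFS exhausts all shorter strings without reaching an accepting state), and aacb is the lexicographically least accepting string of length 4.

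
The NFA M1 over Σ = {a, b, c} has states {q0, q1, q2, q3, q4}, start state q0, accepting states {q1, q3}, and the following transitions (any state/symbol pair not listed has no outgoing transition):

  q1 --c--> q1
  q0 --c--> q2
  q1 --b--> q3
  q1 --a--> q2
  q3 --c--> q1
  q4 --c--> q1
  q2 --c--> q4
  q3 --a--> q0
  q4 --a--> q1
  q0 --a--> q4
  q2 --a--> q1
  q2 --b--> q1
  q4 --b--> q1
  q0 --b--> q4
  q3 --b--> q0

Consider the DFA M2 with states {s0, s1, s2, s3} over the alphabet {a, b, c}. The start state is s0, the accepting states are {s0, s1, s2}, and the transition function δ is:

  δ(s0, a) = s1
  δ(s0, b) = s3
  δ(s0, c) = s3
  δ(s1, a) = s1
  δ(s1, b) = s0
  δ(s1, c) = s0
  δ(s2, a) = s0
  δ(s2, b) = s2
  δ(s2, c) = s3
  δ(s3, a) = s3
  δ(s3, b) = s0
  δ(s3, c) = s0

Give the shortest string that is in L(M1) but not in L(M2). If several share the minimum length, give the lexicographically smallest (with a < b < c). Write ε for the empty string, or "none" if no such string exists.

ba

The string ba is accepted by M1 but not by M2.
No shorter string lies in the difference, and ba is the lexicographically first length-2 string in L(M1) \ L(M2).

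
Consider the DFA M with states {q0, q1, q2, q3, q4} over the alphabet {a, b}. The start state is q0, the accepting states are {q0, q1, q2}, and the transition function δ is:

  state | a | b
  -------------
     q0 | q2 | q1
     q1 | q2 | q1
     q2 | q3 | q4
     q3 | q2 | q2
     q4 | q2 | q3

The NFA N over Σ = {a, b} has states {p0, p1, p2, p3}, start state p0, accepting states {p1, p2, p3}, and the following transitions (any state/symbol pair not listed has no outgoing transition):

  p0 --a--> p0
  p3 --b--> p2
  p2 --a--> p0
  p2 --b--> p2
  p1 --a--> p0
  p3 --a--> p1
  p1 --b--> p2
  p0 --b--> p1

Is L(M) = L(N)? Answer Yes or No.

No

The empty string ε is accepted by M but rejected by N.
So L(M) ≠ L(N).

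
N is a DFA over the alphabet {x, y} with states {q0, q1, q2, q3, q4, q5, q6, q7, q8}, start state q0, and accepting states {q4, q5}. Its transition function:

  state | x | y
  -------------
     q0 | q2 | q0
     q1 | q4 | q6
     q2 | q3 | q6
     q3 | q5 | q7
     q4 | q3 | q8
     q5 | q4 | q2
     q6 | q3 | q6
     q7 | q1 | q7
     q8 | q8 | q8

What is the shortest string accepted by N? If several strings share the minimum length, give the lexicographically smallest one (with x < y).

A breadth-first search from q0 reaches an accepting state first via the path q0 → q2 → q3 → q5 on input xxx.
No string of length < 3 is accepted (BFS exhausts all shorter strings without reaching an accepting state), and xxx is the lexicographically least accepting string of length 3.

xxx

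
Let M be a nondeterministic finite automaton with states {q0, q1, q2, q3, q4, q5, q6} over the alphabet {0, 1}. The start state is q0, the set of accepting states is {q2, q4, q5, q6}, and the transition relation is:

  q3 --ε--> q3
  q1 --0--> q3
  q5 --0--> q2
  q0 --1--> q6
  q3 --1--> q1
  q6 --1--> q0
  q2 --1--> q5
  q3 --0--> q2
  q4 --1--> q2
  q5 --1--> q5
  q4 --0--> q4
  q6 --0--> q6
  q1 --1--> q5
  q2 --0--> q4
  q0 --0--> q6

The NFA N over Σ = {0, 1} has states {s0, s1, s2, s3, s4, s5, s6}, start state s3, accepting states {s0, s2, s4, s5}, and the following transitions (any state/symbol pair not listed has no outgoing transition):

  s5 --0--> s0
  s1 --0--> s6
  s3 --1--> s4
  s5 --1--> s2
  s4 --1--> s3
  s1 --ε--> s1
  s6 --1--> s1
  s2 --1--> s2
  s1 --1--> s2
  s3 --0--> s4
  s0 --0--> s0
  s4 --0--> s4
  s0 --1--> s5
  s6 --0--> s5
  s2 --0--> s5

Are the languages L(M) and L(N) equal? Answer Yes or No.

Yes

Exploring the product automaton M × N from the start pair (q0, s3), following both machines on each input symbol, reaches 2 state pairs: (q0, s3), (q6, s4).
M accepts in {q2, q4, q5, q6} and N accepts in {s0, s2, s4, s5}. In every reachable pair the two components are either both accepting — (q6, s4) — or both non-accepting, so no string is accepted by exactly one of the machines: L(M) \ L(N) and L(N) \ L(M) are both empty.
Hence every string is accepted by M iff it is accepted by N, and the two languages coincide.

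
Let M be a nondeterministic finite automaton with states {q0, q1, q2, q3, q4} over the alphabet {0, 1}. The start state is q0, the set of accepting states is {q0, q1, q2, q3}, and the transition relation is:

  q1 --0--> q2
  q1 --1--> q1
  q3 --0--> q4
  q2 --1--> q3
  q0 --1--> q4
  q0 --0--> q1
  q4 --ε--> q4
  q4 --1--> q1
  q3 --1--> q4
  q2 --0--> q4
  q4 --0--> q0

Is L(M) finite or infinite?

State q1 is reachable from the start and can reach an accepting state, and it lies on the cycle q1 → q1.
Traversing that cycle any number of times yields accepted strings of unbounded length, so the language is infinite.

infinite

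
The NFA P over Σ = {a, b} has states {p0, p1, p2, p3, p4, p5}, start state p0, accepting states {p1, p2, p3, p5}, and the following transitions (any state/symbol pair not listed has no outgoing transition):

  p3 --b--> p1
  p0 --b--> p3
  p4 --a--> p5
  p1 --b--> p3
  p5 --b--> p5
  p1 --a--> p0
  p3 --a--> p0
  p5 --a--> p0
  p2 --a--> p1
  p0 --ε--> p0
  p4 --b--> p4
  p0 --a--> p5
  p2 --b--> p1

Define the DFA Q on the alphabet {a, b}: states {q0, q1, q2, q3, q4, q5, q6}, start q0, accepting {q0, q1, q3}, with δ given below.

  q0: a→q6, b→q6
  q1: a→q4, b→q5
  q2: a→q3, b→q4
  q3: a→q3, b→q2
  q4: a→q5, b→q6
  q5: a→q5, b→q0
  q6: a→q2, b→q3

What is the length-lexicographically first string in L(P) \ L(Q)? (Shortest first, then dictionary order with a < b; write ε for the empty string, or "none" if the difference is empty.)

The string a is accepted by P but not by Q.
No shorter string lies in the difference, and a is the lexicographically first length-1 string in L(P) \ L(Q).

a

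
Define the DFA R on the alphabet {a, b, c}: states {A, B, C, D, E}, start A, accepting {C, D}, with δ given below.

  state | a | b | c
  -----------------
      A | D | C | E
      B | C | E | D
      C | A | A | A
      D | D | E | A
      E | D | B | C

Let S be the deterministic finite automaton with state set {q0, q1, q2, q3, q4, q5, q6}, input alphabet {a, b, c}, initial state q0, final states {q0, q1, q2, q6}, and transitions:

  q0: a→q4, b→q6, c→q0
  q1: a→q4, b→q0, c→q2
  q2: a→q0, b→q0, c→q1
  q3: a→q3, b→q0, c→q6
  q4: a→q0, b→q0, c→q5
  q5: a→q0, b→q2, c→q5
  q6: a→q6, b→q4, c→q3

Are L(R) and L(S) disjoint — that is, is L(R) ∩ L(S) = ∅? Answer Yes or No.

No

The string b is accepted by both R and S.
Hence L(R) ∩ L(S) ≠ ∅.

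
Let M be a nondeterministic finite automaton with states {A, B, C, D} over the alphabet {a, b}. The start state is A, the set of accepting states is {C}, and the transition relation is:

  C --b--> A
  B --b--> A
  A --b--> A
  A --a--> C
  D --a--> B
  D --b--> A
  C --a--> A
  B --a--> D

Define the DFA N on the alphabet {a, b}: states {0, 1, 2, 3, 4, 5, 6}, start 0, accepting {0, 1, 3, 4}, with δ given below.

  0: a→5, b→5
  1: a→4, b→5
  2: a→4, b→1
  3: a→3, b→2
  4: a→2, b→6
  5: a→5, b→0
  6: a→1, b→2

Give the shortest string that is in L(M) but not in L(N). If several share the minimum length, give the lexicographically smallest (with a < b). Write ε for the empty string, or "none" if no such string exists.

The string a is accepted by M but not by N.
No shorter string lies in the difference, and a is the lexicographically first length-1 string in L(M) \ L(N).

a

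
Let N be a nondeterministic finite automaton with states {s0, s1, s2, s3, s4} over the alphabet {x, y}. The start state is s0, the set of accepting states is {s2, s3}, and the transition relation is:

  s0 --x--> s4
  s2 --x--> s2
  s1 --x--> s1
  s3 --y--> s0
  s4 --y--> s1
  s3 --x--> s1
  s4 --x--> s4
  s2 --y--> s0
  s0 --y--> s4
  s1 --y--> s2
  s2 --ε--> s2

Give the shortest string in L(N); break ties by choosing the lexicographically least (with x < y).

xyy

A breadth-first search from s0 reaches an accepting state first via the path s0 → s4 → s1 → s2 on input xyy.
No string of length < 3 is accepted (BFS exhausts all shorter strings without reaching an accepting state), and xyy is the lexicographically least accepting string of length 3.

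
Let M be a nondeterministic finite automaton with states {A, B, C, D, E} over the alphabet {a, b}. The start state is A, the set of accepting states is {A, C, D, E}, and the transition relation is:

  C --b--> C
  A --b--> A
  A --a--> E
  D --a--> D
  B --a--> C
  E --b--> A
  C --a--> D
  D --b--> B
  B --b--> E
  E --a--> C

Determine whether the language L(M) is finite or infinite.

infinite

State A is reachable from the start and can reach an accepting state, and it lies on the cycle A → A.
Traversing that cycle any number of times yields accepted strings of unbounded length, so the language is infinite.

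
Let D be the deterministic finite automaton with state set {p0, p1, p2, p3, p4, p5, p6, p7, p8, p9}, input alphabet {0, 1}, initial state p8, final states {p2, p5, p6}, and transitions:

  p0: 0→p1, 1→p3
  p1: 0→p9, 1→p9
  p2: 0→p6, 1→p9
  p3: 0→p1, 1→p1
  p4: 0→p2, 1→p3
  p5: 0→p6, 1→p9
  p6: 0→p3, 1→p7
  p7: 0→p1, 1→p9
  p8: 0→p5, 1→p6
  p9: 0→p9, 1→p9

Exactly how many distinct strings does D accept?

The useful subgraph on states {p5, p6, p8} is acyclic, so L(D) is finite; the longest accepting path visits 3 useful states, giving maximum string length 2.
Counting accepting paths from p8 by length: 2 of length 1, 1 of length 2. Total 3.

3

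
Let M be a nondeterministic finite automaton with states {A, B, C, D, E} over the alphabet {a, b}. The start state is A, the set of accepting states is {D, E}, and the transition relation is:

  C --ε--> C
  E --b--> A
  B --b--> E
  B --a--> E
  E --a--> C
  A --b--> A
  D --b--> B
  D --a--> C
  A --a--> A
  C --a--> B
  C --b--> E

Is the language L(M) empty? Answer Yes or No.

Yes

The states reachable from the start state are {A}.
None of the accepting states {D, E} is reachable, so no string is accepted and L(M) = ∅.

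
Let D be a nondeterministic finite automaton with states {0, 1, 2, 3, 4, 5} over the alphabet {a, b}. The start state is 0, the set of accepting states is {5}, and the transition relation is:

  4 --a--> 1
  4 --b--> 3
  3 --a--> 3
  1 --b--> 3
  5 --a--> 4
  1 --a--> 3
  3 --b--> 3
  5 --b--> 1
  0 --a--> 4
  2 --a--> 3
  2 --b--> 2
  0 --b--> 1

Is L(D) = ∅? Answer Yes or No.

The states reachable from the start state are {0, 1, 3, 4}.
None of the accepting states {5} is reachable, so no string is accepted and L(D) = ∅.

Yes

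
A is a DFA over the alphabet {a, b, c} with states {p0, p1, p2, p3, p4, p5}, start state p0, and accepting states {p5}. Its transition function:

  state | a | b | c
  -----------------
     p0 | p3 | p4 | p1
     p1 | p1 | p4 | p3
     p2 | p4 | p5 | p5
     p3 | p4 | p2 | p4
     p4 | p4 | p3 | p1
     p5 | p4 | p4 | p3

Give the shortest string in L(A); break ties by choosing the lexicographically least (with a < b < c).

abb

A breadth-first search from p0 reaches an accepting state first via the path p0 → p3 → p2 → p5 on input abb.
No string of length < 3 is accepted (BFS exhausts all shorter strings without reaching an accepting state), and abb is the lexicographically least accepting string of length 3.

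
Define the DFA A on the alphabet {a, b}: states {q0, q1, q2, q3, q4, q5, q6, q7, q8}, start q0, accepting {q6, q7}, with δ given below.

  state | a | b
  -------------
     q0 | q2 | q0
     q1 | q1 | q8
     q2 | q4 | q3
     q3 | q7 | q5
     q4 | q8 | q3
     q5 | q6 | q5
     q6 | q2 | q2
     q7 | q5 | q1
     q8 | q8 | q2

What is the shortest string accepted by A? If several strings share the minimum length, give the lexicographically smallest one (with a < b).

aba

A breadth-first search from q0 reaches an accepting state first via the path q0 → q2 → q3 → q7 on input aba.
No string of length < 3 is accepted (BFS exhausts all shorter strings without reaching an accepting state), and aba is the lexicographically least accepting string of length 3.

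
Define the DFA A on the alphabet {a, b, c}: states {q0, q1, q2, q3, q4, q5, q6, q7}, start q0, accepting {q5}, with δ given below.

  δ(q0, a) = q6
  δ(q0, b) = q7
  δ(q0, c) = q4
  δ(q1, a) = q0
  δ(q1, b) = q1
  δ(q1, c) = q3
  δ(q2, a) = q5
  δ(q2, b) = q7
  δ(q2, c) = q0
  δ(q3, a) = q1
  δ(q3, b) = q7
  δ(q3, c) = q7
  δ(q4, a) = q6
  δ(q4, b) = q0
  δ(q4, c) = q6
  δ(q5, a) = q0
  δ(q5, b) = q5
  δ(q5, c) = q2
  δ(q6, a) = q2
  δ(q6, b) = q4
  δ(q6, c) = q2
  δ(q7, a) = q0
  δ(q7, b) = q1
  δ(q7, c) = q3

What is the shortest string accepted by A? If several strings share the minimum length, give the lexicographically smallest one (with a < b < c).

aaa

A breadth-first search from q0 reaches an accepting state first via the path q0 → q6 → q2 → q5 on input aaa.
No string of length < 3 is accepted (BFS exhausts all shorter strings without reaching an accepting state), and aaa is the lexicographically least accepting string of length 3.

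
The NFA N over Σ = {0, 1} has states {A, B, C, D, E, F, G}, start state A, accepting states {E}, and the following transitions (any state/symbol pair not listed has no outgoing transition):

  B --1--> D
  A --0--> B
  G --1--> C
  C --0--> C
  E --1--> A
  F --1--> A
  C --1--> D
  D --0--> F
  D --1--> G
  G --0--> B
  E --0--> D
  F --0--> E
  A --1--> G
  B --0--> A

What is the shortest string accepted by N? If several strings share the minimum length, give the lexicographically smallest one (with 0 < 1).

0100

A breadth-first search from A reaches an accepting state first via the path A → B → D → F → E on input 0100.
No string of length < 4 is accepted (BFS exhausts all shorter strings without reaching an accepting state), and 0100 is the lexicographically least accepting string of length 4.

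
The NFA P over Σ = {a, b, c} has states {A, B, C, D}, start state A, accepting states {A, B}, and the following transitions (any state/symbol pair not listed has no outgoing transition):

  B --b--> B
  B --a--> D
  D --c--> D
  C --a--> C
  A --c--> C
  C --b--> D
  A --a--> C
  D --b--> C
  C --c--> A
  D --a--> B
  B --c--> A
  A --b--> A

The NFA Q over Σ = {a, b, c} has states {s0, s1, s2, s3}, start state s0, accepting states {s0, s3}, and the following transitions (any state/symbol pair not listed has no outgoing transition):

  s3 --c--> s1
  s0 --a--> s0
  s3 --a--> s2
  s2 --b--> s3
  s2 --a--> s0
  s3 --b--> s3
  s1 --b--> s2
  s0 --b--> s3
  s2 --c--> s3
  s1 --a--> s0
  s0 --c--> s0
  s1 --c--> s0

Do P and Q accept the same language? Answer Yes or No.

The string aba is accepted by P but rejected by Q.
So L(P) ≠ L(Q).

No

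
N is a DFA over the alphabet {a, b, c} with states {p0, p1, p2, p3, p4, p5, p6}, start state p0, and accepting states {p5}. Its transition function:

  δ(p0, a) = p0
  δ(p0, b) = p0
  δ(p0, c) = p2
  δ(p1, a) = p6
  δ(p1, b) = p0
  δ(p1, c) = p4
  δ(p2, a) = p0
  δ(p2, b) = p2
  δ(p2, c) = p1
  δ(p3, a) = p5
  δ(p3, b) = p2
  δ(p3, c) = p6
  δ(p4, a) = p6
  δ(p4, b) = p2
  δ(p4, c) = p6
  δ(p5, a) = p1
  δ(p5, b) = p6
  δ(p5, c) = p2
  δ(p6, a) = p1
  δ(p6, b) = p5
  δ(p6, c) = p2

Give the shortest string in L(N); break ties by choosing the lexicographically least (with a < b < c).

ccab

A breadth-first search from p0 reaches an accepting state first via the path p0 → p2 → p1 → p6 → p5 on input ccab.
No string of length < 4 is accepted (BFS exhausts all shorter strings without reaching an accepting state), and ccab is the lexicographically least accepting string of length 4.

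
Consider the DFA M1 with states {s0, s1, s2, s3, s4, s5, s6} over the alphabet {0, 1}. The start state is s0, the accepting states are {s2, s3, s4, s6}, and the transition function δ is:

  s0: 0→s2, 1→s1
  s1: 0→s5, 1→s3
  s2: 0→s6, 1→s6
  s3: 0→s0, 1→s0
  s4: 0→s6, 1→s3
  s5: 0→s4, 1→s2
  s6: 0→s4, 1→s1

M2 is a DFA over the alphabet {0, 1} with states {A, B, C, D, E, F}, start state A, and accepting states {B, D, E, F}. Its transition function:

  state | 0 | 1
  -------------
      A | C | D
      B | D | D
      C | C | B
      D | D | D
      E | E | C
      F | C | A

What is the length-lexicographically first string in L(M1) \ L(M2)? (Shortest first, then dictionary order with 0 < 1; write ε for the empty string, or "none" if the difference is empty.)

The string 0 is accepted by M1 but not by M2.
No shorter string lies in the difference, and 0 is the lexicographically first length-1 string in L(M1) \ L(M2).

0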